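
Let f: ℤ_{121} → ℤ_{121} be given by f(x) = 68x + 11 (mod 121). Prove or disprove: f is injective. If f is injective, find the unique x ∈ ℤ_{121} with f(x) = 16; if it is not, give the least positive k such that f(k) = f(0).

By definition, injectivity means: for all a, b in the domain, f(a) = f(b) implies a = b.
If f(a) = f(b), then 68a ≡ 68b (mod 121). Because gcd(68, 121) = 1, we may cancel 68 to get a ≡ b (mod 121).
Thus f is injective.
We now compute 68⁻¹ mod 121 explicitly. Euclid's algorithm: 121 = 1·68 + 53, 68 = 1·53 + 15, 53 = 3·15 + 8, 15 = 1·8 + 7, 8 = 1·7 + 1; back-substituting gives 1 = 105·68 − 59·121, so 68⁻¹ ≡ 105 (mod 121).
Since f is injective, we compute f⁻¹(16): solve 68x + 11 ≡ 16 (mod 121), i.e. 68x ≡ 5 (mod 121).
Multiplying by 68⁻¹ = 105 gives x ≡ 105·5 = 525 = 4·121 + 41 ≡ 41 (mod 121).
Check: f(41) = 68·41 + 11 = 2799 = 23·121 + 16 ≡ 16 (mod 121).

41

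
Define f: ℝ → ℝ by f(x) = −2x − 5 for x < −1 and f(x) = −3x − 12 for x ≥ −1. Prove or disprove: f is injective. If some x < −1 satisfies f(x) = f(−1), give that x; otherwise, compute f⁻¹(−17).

Both pieces are strictly decreasing (slopes −2 and −3), so each is injective on its own interval.
The left piece maps (−∞, −1) onto (−3, ∞); the right piece maps [−1, ∞) onto (−∞, −9].
These images are disjoint, so no value is attained by both pieces. So f is injective.
Because the two images are disjoint, no x < −1 has f(x) = f(−1), so we compute f⁻¹(−17): −17 lies in (−∞, −9], so solve −3x − 12 = −17: x = (−17 + 12)/(−3) = 5/3.

5/3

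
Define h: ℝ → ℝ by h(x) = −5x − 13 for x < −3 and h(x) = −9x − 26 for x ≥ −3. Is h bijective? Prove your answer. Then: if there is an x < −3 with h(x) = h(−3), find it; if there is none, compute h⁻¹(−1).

Both pieces are strictly decreasing (slopes −5 and −9), so each is injective on its own interval.
The left piece maps (−∞, −3) onto (2, ∞); the right piece maps [−3, ∞) onto (−∞, 1].
The images leave a gap (2 has no preimage), so h is not surjective, hence not bijective.
Because the two images are disjoint, no x < −3 has h(x) = h(−3), so we compute h⁻¹(−1): −1 lies in (−∞, 1], so solve −9x − 26 = −1: x = (−1 + 26)/(−9) = −25/9.

-25/9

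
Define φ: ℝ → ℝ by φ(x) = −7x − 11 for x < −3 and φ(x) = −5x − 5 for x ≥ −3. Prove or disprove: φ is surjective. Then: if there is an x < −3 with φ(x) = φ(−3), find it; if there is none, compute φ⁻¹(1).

-6/5

Both pieces are strictly decreasing (slopes −7 and −5), so each is injective on its own interval.
The left piece maps (−∞, −3) onto (10, ∞); the right piece maps [−3, ∞) onto (−∞, 10].
These images together cover ℝ, so φ is surjective.
Because the two images are disjoint, no x < −3 has φ(x) = φ(−3), so we compute φ⁻¹(1): 1 lies in (−∞, 10], so solve −5x − 5 = 1: x = (1 + 5)/(−5) = −6/5.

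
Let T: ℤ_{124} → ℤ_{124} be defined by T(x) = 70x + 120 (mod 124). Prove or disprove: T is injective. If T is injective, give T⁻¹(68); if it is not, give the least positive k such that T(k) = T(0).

We have gcd(70, 124) = 2 > 1. Taking a = 0 and b = 62: T(0) = 120 and T(62) = 70·62 + 120 = 4460 ≡ 120 (mod 124).
So T(0) = T(62) while 0 ≠ 62, thus T is not injective.
Since T is not injective, we find the least positive k with T(k) = T(0): this means 70k ≡ 0 (mod 124), i.e. 124 ∣ 70k. Since gcd(70, 124) = 2, dividing through by 2 this holds exactly when 62 ∣ 35k, and as gcd(35, 62) = 1, exactly when 62 ∣ k.
The smallest positive such k is 62.

62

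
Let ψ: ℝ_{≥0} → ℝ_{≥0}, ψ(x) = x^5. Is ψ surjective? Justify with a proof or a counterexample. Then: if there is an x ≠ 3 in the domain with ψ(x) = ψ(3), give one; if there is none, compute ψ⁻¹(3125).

For any y ∈ ℝ_{≥0}, x = y^{1/5} ∈ ℝ_{≥0} gives ψ(x) = y, so ψ is surjective.
Since x ↦ x^5 is strictly increasing on ℝ_{≥0}, it is injective there, so no x ≠ 3 in the domain has ψ(x) = ψ(3). We therefore compute ψ⁻¹(3125) = 3125^{1/5} = 5 (indeed 5^5 = 3125).

5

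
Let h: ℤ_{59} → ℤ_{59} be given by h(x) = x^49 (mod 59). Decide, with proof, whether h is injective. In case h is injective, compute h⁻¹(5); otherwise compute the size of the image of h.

19

Since 59 is prime, the nonzero elements of ℤ_{59} form a cyclic group of order 58.
As gcd(49, 58) = 1, raising to the 49th power is a bijection on this group: if x_1^49 ≡ x_2^49 then (x_1x_2^{−1})^49 = 1, and the only element of order dividing gcd(49, 58) = 1 is 1, so x_1 = x_2.
With h(0) = 0 this makes h injective on all of ℤ_{59}, hence bijective (finite equal-size domain and codomain). In particular h is injective.
Since h is injective, we find the preimage of 5. The inverse of x ↦ x^49 on (ℤ_{59})^× is x ↦ x^45, because 49·45 = 2205 = 38·58 + 1 ≡ 1 (mod 58) and x^{58} = 1 for x ≠ 0 (Fermat). So h⁻¹(5) = 5^45 mod 59.
Repeated squaring mod 59: 5^1 ≡ 5, 5^2 ≡ 5² = 25, 5^4 ≡ 25² = 625 ≡ 35, 5^8 ≡ 35² = 1225 ≡ 45, 5^16 ≡ 45² = 2025 ≡ 19, 5^32 ≡ 19² = 361 ≡ 7. Since 45 = 32 + 8 + 4 + 1, 5^45 ≡ 7·45·35·5: 7·45 = 315 ≡ 20, then 20·35 = 700 ≡ 51, then 51·5 = 255 ≡ 19. So 5^45 ≡ 19 (mod 59).
Hence h⁻¹(5) = 19.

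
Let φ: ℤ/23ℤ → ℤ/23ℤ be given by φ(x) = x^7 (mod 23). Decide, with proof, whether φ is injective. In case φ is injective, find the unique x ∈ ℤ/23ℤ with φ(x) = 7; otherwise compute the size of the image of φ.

Since 23 is prime, the nonzero elements of ℤ/23ℤ form a cyclic group of order 22.
As gcd(7, 22) = 1, raising to the 7th power is a bijection on this group: if x_1^7 ≡ x_2^7 then (x_1x_2^{−1})^7 = 1, and the only element of order dividing gcd(7, 22) = 1 is 1, so x_1 = x_2.
With φ(0) = 0 this makes φ injective on all of ℤ/23ℤ, hence bijective (finite equal-size domain and codomain). In particular φ is injective.
Since φ is injective, we find the preimage of 7. The inverse of x ↦ x^7 on (ℤ/23ℤ)^× is x ↦ x^19, because 7·19 = 133 = 6·22 + 1 ≡ 1 (mod 22) and x^{22} = 1 for x ≠ 0 (Fermat). So φ⁻¹(7) = 7^19 mod 23.
Repeated squaring mod 23: 7^1 ≡ 7, 7^2 ≡ 7² = 49 ≡ 3, 7^4 ≡ 3² = 9, 7^8 ≡ 9² = 81 ≡ 12, 7^16 ≡ 12² = 144 ≡ 6. Since 19 = 16 + 2 + 1, 7^19 ≡ 6·3·7: 6·3 = 18, then 18·7 = 126 ≡ 11. So 7^19 ≡ 11 (mod 23).
Hence φ⁻¹(7) = 11.

11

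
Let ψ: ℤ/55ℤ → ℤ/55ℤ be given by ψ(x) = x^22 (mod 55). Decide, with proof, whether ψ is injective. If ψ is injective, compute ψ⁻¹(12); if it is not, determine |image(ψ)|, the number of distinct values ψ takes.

ψ(3): Repeated squaring mod 55: 3^1 ≡ 3, 3^2 ≡ 3² = 9, 3^4 ≡ 9² = 81 ≡ 26, 3^8 ≡ 26² = 676 ≡ 16, 3^16 ≡ 16² = 256 ≡ 36. Since 22 = 16 + 4 + 2, 3^22 ≡ 36·26·9: 36·26 = 936 ≡ 1, then 1·9 = 9. So 3^22 ≡ 9 (mod 55).
ψ(8): Repeated squaring mod 55: 8^1 ≡ 8, 8^2 ≡ 8² = 64 ≡ 9, 8^4 ≡ 9² = 81 ≡ 26, 8^8 ≡ 26² = 676 ≡ 16, 8^16 ≡ 16² = 256 ≡ 36. Since 22 = 16 + 4 + 2, 8^22 ≡ 36·26·9: 36·26 = 936 ≡ 1, then 1·9 = 9. So 8^22 ≡ 9 (mod 55).
So ψ(3) = ψ(8) = 9 while 3 ≠ 8, therefore ψ is not injective.
Since ψ is not injective, we determine |image(ψ)|. Computing x^22 mod 55 for each x (by repeated squaring, reducing mod 55 at every step), the values ψ(0), ψ(1), …, ψ(54) are: 0, 1, 4, 9, 16, 25, 36, 49, 9, 26, 45, 11, 34, 4, 31, 5, 36, 14, 49, 31, 15, 1, 44, 34, 26, 20, 16, 14, 14, 16, 20, 26, 34, 44, 1, 15, 31, 49, 14, 36, 5, 31, 4, 34, 11, 45, 26, 9, 49, 36, 25, 16, 9, 4, 1.
The distinct values are {0, 1, 4, 5, 9, 11, 14, 15, 16, 20, 25, 26, 31, 34, 36, 44, 45, 49}; there are 18 of them.

18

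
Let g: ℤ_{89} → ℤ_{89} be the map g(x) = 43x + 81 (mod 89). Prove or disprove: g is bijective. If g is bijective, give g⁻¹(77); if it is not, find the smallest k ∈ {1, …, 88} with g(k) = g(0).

62

Recall that g is injective when g(s) = g(t) forces s = t.
Suppose g(s) = g(t) in ℤ_{89}. Then 43s + 81 ≡ 43t + 81 (mod 89), so 43(s − t) ≡ 0 (mod 89).
Since gcd(43, 89) = 1, 43 is invertible modulo 89, hence s − t ≡ 0 (mod 89), i.e. s = t.
We now compute 43⁻¹ mod 89 explicitly. Euclid's algorithm: 89 = 2·43 + 3, 43 = 14·3 + 1; back-substituting gives 1 = 29·43 − 14·89, so 43⁻¹ ≡ 29 (mod 89).
For any y ∈ ℤ_{89}, x = 29(y − 81) mod 89 satisfies g(x) = 43·29(y − 81) + 81 ≡ y (since 43·29 ≡ 1 mod 89). So every y has a preimage.
Hence g is bijective.
Since g is bijective, we compute g⁻¹(77): solve 43x + 81 ≡ 77 (mod 89), i.e. 43x ≡ 85 (mod 89).
Multiplying by 43⁻¹ = 29 gives x ≡ 29·85 = 2465 = 27·89 + 62 ≡ 62 (mod 89).
Check: g(62) = 43·62 + 81 = 2747 = 30·89 + 77 ≡ 77 (mod 89).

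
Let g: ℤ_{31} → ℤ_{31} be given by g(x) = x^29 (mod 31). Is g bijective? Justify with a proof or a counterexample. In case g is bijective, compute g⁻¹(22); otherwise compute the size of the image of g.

Since 31 is prime, the nonzero elements of ℤ_{31} form a cyclic group of order 30.
As gcd(29, 30) = 1, raising to the 29th power is a bijection on this group: if a^29 ≡ b^29 then (ab^{−1})^29 = 1, and the only element of order dividing gcd(29, 30) = 1 is 1, so a = b.
With g(0) = 0 this makes g injective on all of ℤ_{31}, hence bijective (finite equal-size domain and codomain). In particular g is bijective.
Since g is bijective, we find the preimage of 22. The inverse of x ↦ x^29 on (ℤ_{31})^× is x ↦ x^29, because 29·29 = 841 = 28·30 + 1 ≡ 1 (mod 30) and x^{30} = 1 for x ≠ 0 (Fermat). So g⁻¹(22) = 22^29 mod 31.
Repeated squaring mod 31: 22^1 ≡ 22, 22^2 ≡ 22² = 484 ≡ 19, 22^4 ≡ 19² = 361 ≡ 20, 22^8 ≡ 20² = 400 ≡ 28, 22^16 ≡ 28² = 784 ≡ 9. Since 29 = 16 + 8 + 4 + 1, 22^29 ≡ 9·28·20·22: 9·28 = 252 ≡ 4, then 4·20 = 80 ≡ 18, then 18·22 = 396 ≡ 24. So 22^29 ≡ 24 (mod 31).
Hence g⁻¹(22) = 24.

24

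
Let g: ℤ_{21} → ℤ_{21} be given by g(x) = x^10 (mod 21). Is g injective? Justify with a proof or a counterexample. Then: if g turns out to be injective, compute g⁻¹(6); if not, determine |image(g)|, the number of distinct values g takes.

g(2): Repeated squaring mod 21: 2^1 ≡ 2, 2^2 ≡ 2² = 4, 2^4 ≡ 4² = 16, 2^8 ≡ 16² = 256 ≡ 4. Since 10 = 8 + 2, 2^10 ≡ 4·4: 4·4 = 16. So 2^10 ≡ 16 (mod 21).
g(5): Repeated squaring mod 21: 5^1 ≡ 5, 5^2 ≡ 5² = 25 ≡ 4, 5^4 ≡ 4² = 16, 5^8 ≡ 16² = 256 ≡ 4. Since 10 = 8 + 2, 5^10 ≡ 4·4: 4·4 = 16. So 5^10 ≡ 16 (mod 21).
So g(2) = g(5) = 16 while 2 ≠ 5, hence g is not injective.
Since g is not injective, we determine |image(g)|. Computing x^10 mod 21 for each x (by repeated squaring, reducing mod 21 at every step), the values g(0), g(1), …, g(20) are: 0, 1, 16, 18, 4, 16, 15, 7, 1, 9, 4, 4, 9, 1, 7, 15, 16, 4, 18, 16, 1.
The distinct values are {0, 1, 4, 7, 9, 15, 16, 18}; there are 8 of them.

8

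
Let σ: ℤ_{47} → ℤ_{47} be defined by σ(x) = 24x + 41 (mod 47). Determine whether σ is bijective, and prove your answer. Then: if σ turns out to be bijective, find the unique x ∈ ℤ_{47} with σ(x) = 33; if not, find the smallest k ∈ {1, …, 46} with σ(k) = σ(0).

By definition, σ is injective if σ(x_1) = σ(x_2) implies x_1 = x_2.
Suppose σ(x_1) = σ(x_2) in ℤ_{47}. Then 24x_1 + 41 ≡ 24x_2 + 41 (mod 47), so 24(x_1 − x_2) ≡ 0 (mod 47).
Since gcd(24, 47) = 1, 24 is invertible modulo 47, so x_1 − x_2 ≡ 0 (mod 47), i.e. x_1 = x_2.
We now compute 24⁻¹ mod 47 explicitly. Euclid's algorithm: 47 = 1·24 + 23, 24 = 1·23 + 1; back-substituting gives 1 = 2·24 − 1·47, so 24⁻¹ ≡ 2 (mod 47).
Then y ↦ 2(y − 41) is a two-sided inverse to σ, so every y ∈ ℤ_{47} has a preimage.
Hence σ is bijective.
Since σ is bijective, we find σ⁻¹(33): we need 24x ≡ 33 − 41 ≡ 39 (mod 47). Using 24⁻¹ = 2: x ≡ 2·39 = 78 = 1·47 + 31, so x = 31.
Check: σ(31) = 24·31 + 41 = 785 = 16·47 + 33 ≡ 33 (mod 47).

31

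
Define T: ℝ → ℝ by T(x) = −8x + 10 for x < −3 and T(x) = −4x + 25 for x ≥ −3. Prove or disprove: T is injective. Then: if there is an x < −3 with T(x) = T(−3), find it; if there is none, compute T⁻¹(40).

-27/8

Both pieces are strictly decreasing (slopes −8 and −4), so each is injective on its own interval.
The left piece maps (−∞, −3) onto (34, ∞); the right piece maps [−3, ∞) onto (−∞, 37].
These images overlap. In particular T(−3) = 37 (right piece), and solving −8x + 10 = 37 on the left piece gives x = −27/8 < −3.
So T(−27/8) = T(−3) with −27/8 ≠ −3, and T is not injective. This x = −27/8 is the requested value below −3.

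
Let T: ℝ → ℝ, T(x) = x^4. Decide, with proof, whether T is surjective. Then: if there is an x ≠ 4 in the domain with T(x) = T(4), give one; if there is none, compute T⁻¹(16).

-4

Since 4 is even, x^4 ≥ 0 for all x ∈ ℝ, so −1 ∈ ℝ has no preimage. Thus T is not surjective.
For the follow-up, such an x exists: taking x = −4 ∈ ℝ gives T(−4) = 256 = T(4) with −4 ≠ 4.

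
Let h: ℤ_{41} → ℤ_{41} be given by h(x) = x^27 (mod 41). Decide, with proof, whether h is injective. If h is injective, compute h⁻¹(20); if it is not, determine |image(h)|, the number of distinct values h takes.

Since 41 is prime, the nonzero elements of ℤ_{41} form a cyclic group of order 40.
As gcd(27, 40) = 1, raising to the 27th power is a bijection on this group: if s^27 ≡ t^27 then (st^{−1})^27 = 1, and the only element of order dividing gcd(27, 40) = 1 is 1, so s = t.
With h(0) = 0 this makes h injective on all of ℤ_{41}, hence bijective (finite equal-size domain and codomain). In particular h is injective.
Since h is injective, we find the preimage of 20. The inverse of x ↦ x^27 on (ℤ_{41})^× is x ↦ x^3, because 27·3 = 81 = 2·40 + 1 ≡ 1 (mod 40) and x^{40} = 1 for x ≠ 0 (Fermat). So h⁻¹(20) = 20^3 mod 41.
Repeated squaring mod 41: 20^1 ≡ 20, 20^2 ≡ 20² = 400 ≡ 31. Since 3 = 2 + 1, 20^3 ≡ 31·20: 31·20 = 620 ≡ 5. So 20^3 ≡ 5 (mod 41).
Hence h⁻¹(20) = 5.

5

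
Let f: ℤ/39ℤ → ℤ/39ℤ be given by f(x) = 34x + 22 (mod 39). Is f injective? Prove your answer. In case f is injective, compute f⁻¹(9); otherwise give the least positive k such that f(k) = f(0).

26

By definition, f is injective when f(u) = f(v) forces u = v.
If f(u) = f(v), then 34u ≡ 34v (mod 39). Because gcd(34, 39) = 1, we may cancel 34 to get u ≡ v (mod 39).
Therefore f is injective.
We now compute 34⁻¹ mod 39 explicitly. Euclid's algorithm: 39 = 1·34 + 5, 34 = 6·5 + 4, 5 = 1·4 + 1; back-substituting gives 1 = 31·34 − 27·39, so 34⁻¹ ≡ 31 (mod 39).
Since f is injective, we find f⁻¹(9): we need 34x ≡ 9 − 22 ≡ 26 (mod 39). Using 34⁻¹ = 31: x ≡ 31·26 = 806 = 20·39 + 26, so x = 26.
Check: f(26) = 34·26 + 22 = 906 = 23·39 + 9 ≡ 9 (mod 39).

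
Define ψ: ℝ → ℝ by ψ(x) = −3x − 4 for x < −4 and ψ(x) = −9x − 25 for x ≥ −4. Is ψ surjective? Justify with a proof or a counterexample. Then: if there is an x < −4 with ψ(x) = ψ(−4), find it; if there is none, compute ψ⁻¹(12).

Both pieces are strictly decreasing (slopes −3 and −9), so each is injective on its own interval.
The left piece maps (−∞, −4) onto (8, ∞); the right piece maps [−4, ∞) onto (−∞, 11].
The union (8, ∞) ∪ (−∞, 11] covers ℝ, so ψ is surjective.
For the follow-up: the images overlap, so an x < −4 with ψ(x) = ψ(−4) exists. ψ(−4) = 11; solving −3x − 4 = 11 for x < −4 gives x = (11 + 4)/(−3) = −5.

-5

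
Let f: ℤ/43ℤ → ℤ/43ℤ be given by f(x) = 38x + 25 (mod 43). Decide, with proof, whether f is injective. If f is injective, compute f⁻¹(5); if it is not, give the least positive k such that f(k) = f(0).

Suppose f(u) = f(v) in ℤ/43ℤ. Then 38u + 25 ≡ 38v + 25 (mod 43), therefore 38(u − v) ≡ 0 (mod 43).
Since gcd(38, 43) = 1, 38 is invertible modulo 43, so u − v ≡ 0 (mod 43), i.e. u = v.
Hence f is injective.
We now compute 38⁻¹ mod 43 explicitly. Euclid's algorithm: 43 = 1·38 + 5, 38 = 7·5 + 3, 5 = 1·3 + 2, 3 = 1·2 + 1; back-substituting gives 1 = 17·38 − 15·43, so 38⁻¹ ≡ 17 (mod 43).
Since f is injective, we find f⁻¹(5): we need 38x ≡ 5 − 25 ≡ 23 (mod 43). Using 38⁻¹ = 17: x ≡ 17·23 = 391 = 9·43 + 4, so x = 4.
Check: f(4) = 38·4 + 25 = 177 = 4·43 + 5 ≡ 5 (mod 43).

4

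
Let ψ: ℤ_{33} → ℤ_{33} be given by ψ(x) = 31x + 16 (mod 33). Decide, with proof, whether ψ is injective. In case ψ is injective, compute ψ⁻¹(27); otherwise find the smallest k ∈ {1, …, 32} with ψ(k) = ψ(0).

Suppose ψ(s) = ψ(t) in ℤ_{33}. Then 31s + 16 ≡ 31t + 16 (mod 33), hence 31(s − t) ≡ 0 (mod 33).
Since gcd(31, 33) = 1, 31 is invertible modulo 33, thus s − t ≡ 0 (mod 33), i.e. s = t.
So ψ is injective.
We now compute 31⁻¹ mod 33 explicitly. Euclid's algorithm: 33 = 1·31 + 2, 31 = 15·2 + 1; back-substituting gives 1 = 16·31 − 15·33, so 31⁻¹ ≡ 16 (mod 33).
Since ψ is injective, we compute ψ⁻¹(27): solve 31x + 16 ≡ 27 (mod 33), i.e. 31x ≡ 11 (mod 33).
Multiplying by 31⁻¹ = 16 gives x ≡ 16·11 = 176 = 5·33 + 11 ≡ 11 (mod 33).
Check: ψ(11) = 31·11 + 16 = 357 = 10·33 + 27 ≡ 27 (mod 33).

11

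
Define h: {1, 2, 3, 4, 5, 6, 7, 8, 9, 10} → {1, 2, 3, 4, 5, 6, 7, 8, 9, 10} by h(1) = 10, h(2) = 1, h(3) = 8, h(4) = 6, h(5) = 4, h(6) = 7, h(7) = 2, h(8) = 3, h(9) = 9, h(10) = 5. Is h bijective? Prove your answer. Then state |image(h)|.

10

The values 10, 1, 8, 6, 4, 7, 2, 3, 9, 5 are a permutation of {1, 2, 3, 4, 5, 6, 7, 8, 9, 10}: each element appears exactly once.
So h is injective and surjective, hence bijective.
The image of h is {1, 2, 3, 4, 5, 6, 7, 8, 9, 10}, which has 10 elements.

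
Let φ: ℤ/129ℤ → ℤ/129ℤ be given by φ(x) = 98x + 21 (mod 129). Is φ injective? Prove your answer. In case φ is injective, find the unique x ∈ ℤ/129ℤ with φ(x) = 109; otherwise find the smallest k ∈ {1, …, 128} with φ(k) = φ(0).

122

If φ(s) = φ(t), then 98s ≡ 98t (mod 129). Because gcd(98, 129) = 1, we may cancel 98 to get s ≡ t (mod 129).
Therefore φ is injective.
We now compute 98⁻¹ mod 129 explicitly. Euclid's algorithm: 129 = 1·98 + 31, 98 = 3·31 + 5, 31 = 6·5 + 1; back-substituting gives 1 = 104·98 − 79·129, so 98⁻¹ ≡ 104 (mod 129).
Since φ is injective, we compute φ⁻¹(109): solve 98x + 21 ≡ 109 (mod 129), i.e. 98x ≡ 88 (mod 129).
Multiplying by 98⁻¹ = 104 gives x ≡ 104·88 = 9152 = 70·129 + 122 ≡ 122 (mod 129).
Check: φ(122) = 98·122 + 21 = 11977 = 92·129 + 109 ≡ 109 (mod 129).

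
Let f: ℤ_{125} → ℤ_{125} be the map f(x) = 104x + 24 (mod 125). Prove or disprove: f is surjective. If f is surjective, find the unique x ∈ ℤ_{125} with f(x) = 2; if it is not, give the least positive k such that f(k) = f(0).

Since gcd(104, 125) = 1, 104 is invertible modulo 125. Euclid's algorithm: 125 = 1·104 + 21, 104 = 4·21 + 20, 21 = 1·20 + 1; back-substituting gives 1 = 119·104 − 99·125, so 104⁻¹ ≡ 119 (mod 125).
For any y ∈ ℤ_{125}, x = 119(y − 24) mod 125 satisfies f(x) = 104·119(y − 24) + 24 ≡ y (since 104·119 ≡ 1 mod 125). So every y has a preimage.
Therefore f is surjective.
Since f is surjective, we find f⁻¹(2): we need 104x ≡ 2 − 24 ≡ 103 (mod 125). Using 104⁻¹ = 119: x ≡ 119·103 = 12257 = 98·125 + 7, so x = 7.
Check: f(7) = 104·7 + 24 = 752 = 6·125 + 2 ≡ 2 (mod 125).

7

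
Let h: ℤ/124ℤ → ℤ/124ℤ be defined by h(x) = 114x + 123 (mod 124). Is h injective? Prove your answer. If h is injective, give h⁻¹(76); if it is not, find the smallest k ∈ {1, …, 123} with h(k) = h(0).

Recall that h is injective when h(u) = h(v) forces u = v.
We have gcd(114, 124) = 2 > 1. Taking u = 0 and v = 62: h(0) = 123 and h(62) = 114·62 + 123 = 7191 ≡ 123 (mod 124).
So h(0) = h(62) while 0 ≠ 62, so h is not injective.
Since h is not injective, we find the least positive k with h(k) = h(0): this means 114k ≡ 0 (mod 124), i.e. 124 ∣ 114k. Since gcd(114, 124) = 2, dividing through by 2 this holds exactly when 62 ∣ 57k, and as gcd(57, 62) = 1, exactly when 62 ∣ k.
The smallest positive such k is 62.

62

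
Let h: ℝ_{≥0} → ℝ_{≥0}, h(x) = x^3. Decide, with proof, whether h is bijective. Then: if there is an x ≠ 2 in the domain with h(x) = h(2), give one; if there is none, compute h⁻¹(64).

On ℝ_{≥0}, x ↦ x^3 is strictly increasing (injective) and for any y ∈ ℝ_{≥0} the 3rd root y^{1/3} lies in ℝ_{≥0} (surjective). So h is bijective.
Since x ↦ x^3 is strictly increasing on ℝ_{≥0}, it is injective there, so no x ≠ 2 in the domain has h(x) = h(2). We therefore compute h⁻¹(64) = 64^{1/3} = 4 (indeed 4^3 = 64).

4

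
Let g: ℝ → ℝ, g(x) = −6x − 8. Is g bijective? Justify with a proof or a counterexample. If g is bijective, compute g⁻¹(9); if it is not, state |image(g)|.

-17/6

Suppose g(a) = g(b). Then −6a − 8 = −6b − 8, therefore −6a = −6b, thus a = b.
For any y ∈ ℝ, x = (y + 8)/(−6) satisfies g(x) = y.
So g is bijective.
Since g is bijective, we compute g⁻¹(9) = (9 + 8)/(−6) = −17/6.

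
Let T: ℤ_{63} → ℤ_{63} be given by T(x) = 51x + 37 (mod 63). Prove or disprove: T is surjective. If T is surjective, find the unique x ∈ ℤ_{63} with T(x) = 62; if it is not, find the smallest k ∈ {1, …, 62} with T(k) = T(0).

21

Since gcd(51, 63) = 3, we have 51x ≡ 0 (mod 3) for all x, so T(x) ≡ 1 (mod 3).
But 0 ≢ 1 (mod 3), so 0 ∈ ℤ_{63} has no preimage. Thus T is not surjective.
Since T is not surjective, we find the least positive k with T(k) = T(0): this means 51k ≡ 0 (mod 63), i.e. 63 ∣ 51k. Since gcd(51, 63) = 3, dividing through by 3 this holds exactly when 21 ∣ 17k, and as gcd(17, 21) = 1, exactly when 21 ∣ k.
The smallest positive such k is 21.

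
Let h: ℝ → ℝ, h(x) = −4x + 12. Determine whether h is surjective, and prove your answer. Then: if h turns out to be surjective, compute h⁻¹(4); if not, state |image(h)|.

2

For any y ∈ ℝ, x = (y − 12)/(−4) satisfies h(x) = y.
Therefore h is surjective.
Since h is surjective, we compute h⁻¹(4) = (4 − 12)/(−4) = 2.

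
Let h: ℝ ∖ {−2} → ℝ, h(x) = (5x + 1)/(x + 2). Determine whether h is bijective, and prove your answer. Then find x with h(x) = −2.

-5/7

If h(x) = 5, cross-multiplying gives 1(5x + 1) = 5(x + 2), which simplifies to 1 = 10 — false.  So 5 has no preimage and h is not surjective.
So h is not bijective.
Solving h(x) = −2: cross-multiplying gives 5x + 1 = −2(x + 2), which rearranges to 7x = −5, so x = −5/7.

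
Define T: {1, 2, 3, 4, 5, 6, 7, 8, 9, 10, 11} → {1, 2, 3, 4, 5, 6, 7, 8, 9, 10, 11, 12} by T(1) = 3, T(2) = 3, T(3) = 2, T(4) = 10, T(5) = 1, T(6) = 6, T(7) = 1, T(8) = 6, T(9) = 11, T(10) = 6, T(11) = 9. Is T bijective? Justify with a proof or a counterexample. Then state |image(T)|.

T(1) = 3 = T(2) with 1 ≠ 2, so T is not injective, hence not bijective.
The image of T is {1, 2, 3, 6, 9, 10, 11}, which has 7 elements.

7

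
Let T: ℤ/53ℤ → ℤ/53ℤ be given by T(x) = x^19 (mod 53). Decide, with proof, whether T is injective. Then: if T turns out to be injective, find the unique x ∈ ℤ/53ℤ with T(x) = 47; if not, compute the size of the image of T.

28

Since 53 is prime, the nonzero elements of ℤ/53ℤ form a cyclic group of order 52.
As gcd(19, 52) = 1, raising to the 19th power is a bijection on this group: if u^19 ≡ v^19 then (uv^{−1})^19 = 1, and the only element of order dividing gcd(19, 52) = 1 is 1, so u = v.
With T(0) = 0 this makes T injective on all of ℤ/53ℤ, hence bijective (finite equal-size domain and codomain). In particular T is injective.
Since T is injective, we find the preimage of 47. The inverse of x ↦ x^19 on (ℤ/53ℤ)^× is x ↦ x^11, because 19·11 = 209 = 4·52 + 1 ≡ 1 (mod 52) and x^{52} = 1 for x ≠ 0 (Fermat). So T⁻¹(47) = 47^11 mod 53.
Repeated squaring mod 53: 47^1 ≡ 47, 47^2 ≡ 47² = 2209 ≡ 36, 47^4 ≡ 36² = 1296 ≡ 24, 47^8 ≡ 24² = 576 ≡ 46. Since 11 = 8 + 2 + 1, 47^11 ≡ 46·36·47: 46·36 = 1656 ≡ 13, then 13·47 = 611 ≡ 28. So 47^11 ≡ 28 (mod 53).
Hence T⁻¹(47) = 28.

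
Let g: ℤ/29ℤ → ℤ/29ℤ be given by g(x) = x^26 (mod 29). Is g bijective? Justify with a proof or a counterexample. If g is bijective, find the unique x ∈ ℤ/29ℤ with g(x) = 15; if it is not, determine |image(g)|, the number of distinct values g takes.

15

g(14): Repeated squaring mod 29: 14^1 ≡ 14, 14^2 ≡ 14² = 196 ≡ 22, 14^4 ≡ 22² = 484 ≡ 20, 14^8 ≡ 20² = 400 ≡ 23, 14^16 ≡ 23² = 529 ≡ 7. Since 26 = 16 + 8 + 2, 14^26 ≡ 7·23·22: 7·23 = 161 ≡ 16, then 16·22 = 352 ≡ 4. So 14^26 ≡ 4 (mod 29).
g(15): Repeated squaring mod 29: 15^1 ≡ 15, 15^2 ≡ 15² = 225 ≡ 22, 15^4 ≡ 22² = 484 ≡ 20, 15^8 ≡ 20² = 400 ≡ 23, 15^16 ≡ 23² = 529 ≡ 7. Since 26 = 16 + 8 + 2, 15^26 ≡ 7·23·22: 7·23 = 161 ≡ 16, then 16·22 = 352 ≡ 4. So 15^26 ≡ 4 (mod 29).
So g(14) = g(15) = 4 while 14 ≠ 15, hence g is not injective, hence not bijective.
Since g is not bijective, we determine |image(g)|. Computing x^26 mod 29 for each x (by repeated squaring, reducing mod 29 at every step), the values g(0), g(1), …, g(28) are: 0, 1, 22, 13, 20, 7, 25, 16, 5, 24, 9, 6, 28, 23, 4, 4, 23, 28, 6, 9, 24, 5, 16, 25, 7, 20, 13, 22, 1.
The distinct values are {0, 1, 4, 5, 6, 7, 9, 13, 16, 20, 22, 23, 24, 25, 28}; there are 15 of them.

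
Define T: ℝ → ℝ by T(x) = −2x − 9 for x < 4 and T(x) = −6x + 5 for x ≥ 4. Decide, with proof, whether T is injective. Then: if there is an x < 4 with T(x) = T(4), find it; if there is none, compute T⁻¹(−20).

Both pieces are strictly decreasing (slopes −2 and −6), so each is injective on its own interval.
The left piece maps (−∞, 4) onto (−17, ∞); the right piece maps [4, ∞) onto (−∞, −19].
These images are disjoint, so no value is attained by both pieces. Hence T is injective.
Because the two images are disjoint, no x < 4 has T(x) = T(4), so we compute T⁻¹(−20): −20 lies in (−∞, −19], so solve −6x + 5 = −20: x = (−20 − 5)/(−6) = 25/6.

25/6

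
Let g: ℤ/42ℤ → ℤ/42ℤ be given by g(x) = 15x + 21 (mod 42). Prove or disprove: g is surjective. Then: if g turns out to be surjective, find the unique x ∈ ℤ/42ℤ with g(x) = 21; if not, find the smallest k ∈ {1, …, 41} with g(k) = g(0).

14

Since gcd(15, 42) = 3, we have 15x ≡ 0 (mod 3) for all x, so g(x) ≡ 0 (mod 3).
But 1 ≢ 0 (mod 3), so 1 ∈ ℤ/42ℤ has no preimage. Hence g is not surjective.
Since g is not surjective, we find the least positive k with g(k) = g(0): this means 15k ≡ 0 (mod 42), i.e. 42 ∣ 15k. Since gcd(15, 42) = 3, dividing through by 3 this holds exactly when 14 ∣ 5k, and as gcd(5, 14) = 1, exactly when 14 ∣ k.
The smallest positive such k is 14.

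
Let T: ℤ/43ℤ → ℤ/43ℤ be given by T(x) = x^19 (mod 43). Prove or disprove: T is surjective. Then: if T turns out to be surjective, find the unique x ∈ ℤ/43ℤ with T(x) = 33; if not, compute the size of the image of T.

20

Since 43 is prime, the nonzero elements of ℤ/43ℤ form a cyclic group of order 42.
As gcd(19, 42) = 1, raising to the 19th power is a bijection on this group: if x_1^19 ≡ x_2^19 then (x_1x_2^{−1})^19 = 1, and the only element of order dividing gcd(19, 42) = 1 is 1, so x_1 = x_2.
With T(0) = 0 this makes T injective on all of ℤ/43ℤ, hence bijective (finite equal-size domain and codomain). In particular T is surjective.
Since T is surjective, we find the preimage of 33. The inverse of x ↦ x^19 on (ℤ/43ℤ)^× is x ↦ x^31, because 19·31 = 589 = 14·42 + 1 ≡ 1 (mod 42) and x^{42} = 1 for x ≠ 0 (Fermat). So T⁻¹(33) = 33^31 mod 43.
Repeated squaring mod 43: 33^1 ≡ 33, 33^2 ≡ 33² = 1089 ≡ 14, 33^4 ≡ 14² = 196 ≡ 24, 33^8 ≡ 24² = 576 ≡ 17, 33^16 ≡ 17² = 289 ≡ 31. Since 31 = 16 + 8 + 4 + 2 + 1, 33^31 ≡ 31·17·24·14·33: 31·17 = 527 ≡ 11, then 11·24 = 264 ≡ 6, then 6·14 = 84 ≡ 41, then 41·33 = 1353 ≡ 20. So 33^31 ≡ 20 (mod 43).
Hence T⁻¹(33) = 20.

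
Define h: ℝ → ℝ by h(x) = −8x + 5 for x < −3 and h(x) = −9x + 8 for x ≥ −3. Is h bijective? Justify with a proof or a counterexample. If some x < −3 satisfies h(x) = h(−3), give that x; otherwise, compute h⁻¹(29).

-15/4

Both pieces are strictly decreasing (slopes −8 and −9), so each is injective on its own interval.
The left piece maps (−∞, −3) onto (29, ∞); the right piece maps [−3, ∞) onto (−∞, 35].
These images overlap. In particular h(−3) = 35 (right piece), and solving −8x + 5 = 35 on the left piece gives x = −15/4 < −3.
So h(−15/4) = h(−3) with −15/4 ≠ −3, and h is not injective, hence not bijective. This x = −15/4 is the requested value below −3.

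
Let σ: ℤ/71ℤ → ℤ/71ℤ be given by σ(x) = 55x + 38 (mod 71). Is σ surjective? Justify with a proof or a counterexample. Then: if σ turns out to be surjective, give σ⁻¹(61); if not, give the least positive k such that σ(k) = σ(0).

Recall that surjectivity means every element of the codomain has a preimage under σ.
Since gcd(55, 71) = 1, 55 is invertible modulo 71. Euclid's algorithm: 71 = 1·55 + 16, 55 = 3·16 + 7, 16 = 2·7 + 2, 7 = 3·2 + 1; back-substituting gives 1 = 31·55 − 24·71, so 55⁻¹ ≡ 31 (mod 71).
Then y ↦ 31(y − 38) is a two-sided inverse to σ, so every y ∈ ℤ/71ℤ has a preimage.
So σ is surjective.
Since σ is surjective, we find σ⁻¹(61): we need 55x ≡ 61 − 38 ≡ 23 (mod 71). Using 55⁻¹ = 31: x ≡ 31·23 = 713 = 10·71 + 3, so x = 3.
Check: σ(3) = 55·3 + 38 = 203 = 2·71 + 61 ≡ 61 (mod 71).

3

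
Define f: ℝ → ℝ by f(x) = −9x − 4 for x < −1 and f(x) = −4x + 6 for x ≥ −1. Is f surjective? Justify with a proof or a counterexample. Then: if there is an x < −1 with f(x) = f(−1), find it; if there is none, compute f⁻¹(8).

Both pieces are strictly decreasing (slopes −9 and −4), so each is injective on its own interval.
The left piece maps (−∞, −1) onto (5, ∞); the right piece maps [−1, ∞) onto (−∞, 10].
The union (5, ∞) ∪ (−∞, 10] covers ℝ, so f is surjective.
For the follow-up: the images overlap, so an x < −1 with f(x) = f(−1) exists. f(−1) = 10; solving −9x − 4 = 10 for x < −1 gives x = (10 + 4)/(−9) = −14/9.

-14/9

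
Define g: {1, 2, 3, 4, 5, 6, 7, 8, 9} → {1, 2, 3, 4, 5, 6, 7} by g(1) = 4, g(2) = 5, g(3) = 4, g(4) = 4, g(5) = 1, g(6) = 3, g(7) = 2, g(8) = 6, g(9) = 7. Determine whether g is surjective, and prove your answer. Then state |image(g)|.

Every element of the codomain has a preimage: 1 = g(5), 2 = g(7), 3 = g(6), 4 = g(1), 5 = g(2), 6 = g(8), 7 = g(9).
Thus g is surjective.
The image of g is {1, 2, 3, 4, 5, 6, 7}, which has 7 elements.

7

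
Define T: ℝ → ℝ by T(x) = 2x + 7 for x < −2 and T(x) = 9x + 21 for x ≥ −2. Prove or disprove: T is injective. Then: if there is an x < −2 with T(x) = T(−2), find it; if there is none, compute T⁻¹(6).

-5/3

Both pieces are strictly increasing (slopes 2 and 9), so each is injective on its own interval.
The left piece maps (−∞, −2) onto (−∞, 3); the right piece maps [−2, ∞) onto [3, ∞).
These images are disjoint, so no value is attained by both pieces. Hence T is injective.
Because the two images are disjoint, no x < −2 has T(x) = T(−2), so we compute T⁻¹(6): 6 lies in [3, ∞), so solve 9x + 21 = 6: x = (6 − 21)/9 = −5/3.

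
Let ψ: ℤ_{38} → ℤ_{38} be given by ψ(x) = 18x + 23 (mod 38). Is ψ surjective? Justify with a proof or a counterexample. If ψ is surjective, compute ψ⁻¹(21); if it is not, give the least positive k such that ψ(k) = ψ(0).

19

Recall that ψ is surjective if every y in the codomain equals ψ(x) for some x in the domain.
Since gcd(18, 38) = 2, we have 18x ≡ 0 (mod 2) for all x, so ψ(x) ≡ 1 (mod 2).
But 0 ≢ 1 (mod 2), so 0 ∈ ℤ_{38} has no preimage. Thus ψ is not surjective.
Since ψ is not surjective, we find the least positive k with ψ(k) = ψ(0): this means 18k ≡ 0 (mod 38), i.e. 38 ∣ 18k. Since gcd(18, 38) = 2, dividing through by 2 this holds exactly when 19 ∣ 9k, and as gcd(9, 19) = 1, exactly when 19 ∣ k.
The smallest positive such k is 19.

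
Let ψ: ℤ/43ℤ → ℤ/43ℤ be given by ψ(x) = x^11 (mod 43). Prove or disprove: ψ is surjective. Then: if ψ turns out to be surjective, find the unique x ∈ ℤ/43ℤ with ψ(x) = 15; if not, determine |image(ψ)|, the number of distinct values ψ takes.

10

Since 43 is prime, the nonzero elements of ℤ/43ℤ form a cyclic group of order 42.
As gcd(11, 42) = 1, raising to the 11th power is a bijection on this group: if x_1^11 ≡ x_2^11 then (x_1x_2^{−1})^11 = 1, and the only element of order dividing gcd(11, 42) = 1 is 1, so x_1 = x_2.
With ψ(0) = 0 this makes ψ injective on all of ℤ/43ℤ, hence bijective (finite equal-size domain and codomain). In particular ψ is surjective.
Since ψ is surjective, we find the preimage of 15. The inverse of x ↦ x^11 on (ℤ/43ℤ)^× is x ↦ x^23, because 11·23 = 253 = 6·42 + 1 ≡ 1 (mod 42) and x^{42} = 1 for x ≠ 0 (Fermat). So ψ⁻¹(15) = 15^23 mod 43.
Repeated squaring mod 43: 15^1 ≡ 15, 15^2 ≡ 15² = 225 ≡ 10, 15^4 ≡ 10² = 100 ≡ 14, 15^8 ≡ 14² = 196 ≡ 24, 15^16 ≡ 24² = 576 ≡ 17. Since 23 = 16 + 4 + 2 + 1, 15^23 ≡ 17·14·10·15: 17·14 = 238 ≡ 23, then 23·10 = 230 ≡ 15, then 15·15 = 225 ≡ 10. So 15^23 ≡ 10 (mod 43).
Hence ψ⁻¹(15) = 10.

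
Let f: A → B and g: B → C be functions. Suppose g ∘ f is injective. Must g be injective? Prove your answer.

not injective

No. Take A = {1, 2}, B = {1, 2, 3}, C = {1, 2, 3}, f(a) = a for each a ∈ A, and g(b) = 2 if b ∈ {2, 3} else g(b) = b.
Then g ∘ f = f is injective (A ⊂ B and f is the inclusion), but g(2) = g(3) = 2 with 2 ≠ 3, so g is not injective.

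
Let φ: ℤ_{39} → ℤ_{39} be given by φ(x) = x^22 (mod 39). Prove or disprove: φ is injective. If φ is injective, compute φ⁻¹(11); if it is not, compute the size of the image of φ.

φ(5): Repeated squaring mod 39: 5^1 ≡ 5, 5^2 ≡ 5² = 25, 5^4 ≡ 25² = 625 ≡ 1, 5^8 ≡ 1² = 1, 5^16 ≡ 1² = 1. Since 22 = 16 + 4 + 2, 5^22 ≡ 1·1·25: 1·1 = 1, then 1·25 = 25. So 5^22 ≡ 25 (mod 39).
φ(8): Repeated squaring mod 39: 8^1 ≡ 8, 8^2 ≡ 8² = 64 ≡ 25, 8^4 ≡ 25² = 625 ≡ 1, 8^8 ≡ 1² = 1, 8^16 ≡ 1² = 1. Since 22 = 16 + 4 + 2, 8^22 ≡ 1·1·25: 1·1 = 1, then 1·25 = 25. So 8^22 ≡ 25 (mod 39).
So φ(5) = φ(8) = 25 while 5 ≠ 8, therefore φ is not injective.
Since φ is not injective, we determine |image(φ)|. Computing x^22 mod 39 for each x (by repeated squaring, reducing mod 39 at every step), the values φ(0), φ(1), …, φ(38) are: 0, 1, 10, 3, 22, 25, 30, 4, 25, 9, 16, 10, 27, 13, 1, 36, 16, 22, 12, 4, 4, 12, 22, 16, 36, 1, 13, 27, 10, 16, 9, 25, 4, 30, 25, 22, 3, 10, 1.
The distinct values are {0, 1, 3, 4, 9, 10, 12, 13, 16, 22, 25, 27, 30, 36}; there are 14 of them.

14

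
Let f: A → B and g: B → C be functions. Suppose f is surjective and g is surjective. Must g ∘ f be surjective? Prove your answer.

surjective

Let c ∈ C. Since g is surjective, there is b ∈ B with g(b) = c. Since f is surjective, there is a ∈ A with f(a) = b.
Then (g ∘ f)(a) = g(b) = c. Therefore g ∘ f is surjective.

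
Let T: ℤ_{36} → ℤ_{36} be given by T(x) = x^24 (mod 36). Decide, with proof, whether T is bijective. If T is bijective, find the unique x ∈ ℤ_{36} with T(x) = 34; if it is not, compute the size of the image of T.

T(2): Repeated squaring mod 36: 2^1 ≡ 2, 2^2 ≡ 2² = 4, 2^4 ≡ 4² = 16, 2^8 ≡ 16² = 256 ≡ 4, 2^16 ≡ 4² = 16. Since 24 = 16 + 8, 2^24 ≡ 16·4: 16·4 = 64 ≡ 28. So 2^24 ≡ 28 (mod 36).
T(4): Repeated squaring mod 36: 4^1 ≡ 4, 4^2 ≡ 4² = 16, 4^4 ≡ 16² = 256 ≡ 4, 4^8 ≡ 4² = 16, 4^16 ≡ 16² = 256 ≡ 4. Since 24 = 16 + 8, 4^24 ≡ 4·16: 4·16 = 64 ≡ 28. So 4^24 ≡ 28 (mod 36).
So T(2) = T(4) = 28 while 2 ≠ 4, therefore T is not injective, hence not bijective.
Since T is not bijective, we determine |image(T)|. Computing x^24 mod 36 for each x (by repeated squaring, reducing mod 36 at every step), the values T(0), T(1), …, T(35) are: 0, 1, 28, 9, 28, 1, 0, 1, 28, 9, 28, 1, 0, 1, 28, 9, 28, 1, 0, 1, 28, 9, 28, 1, 0, 1, 28, 9, 28, 1, 0, 1, 28, 9, 28, 1.
The distinct values are {0, 1, 9, 28}; there are 4 of them.

4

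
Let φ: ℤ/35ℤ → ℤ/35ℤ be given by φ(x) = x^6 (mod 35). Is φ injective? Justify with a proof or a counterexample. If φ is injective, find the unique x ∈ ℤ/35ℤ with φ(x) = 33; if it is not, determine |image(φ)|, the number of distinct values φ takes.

6

φ(2): Repeated squaring mod 35: 2^1 ≡ 2, 2^2 ≡ 2² = 4, 2^4 ≡ 4² = 16. Since 6 = 4 + 2, 2^6 ≡ 16·4: 16·4 = 64 ≡ 29. So 2^6 ≡ 29 (mod 35).
φ(3): Repeated squaring mod 35: 3^1 ≡ 3, 3^2 ≡ 3² = 9, 3^4 ≡ 9² = 81 ≡ 11. Since 6 = 4 + 2, 3^6 ≡ 11·9: 11·9 = 99 ≡ 29. So 3^6 ≡ 29 (mod 35).
So φ(2) = φ(3) = 29 while 2 ≠ 3, thus φ is not injective.
Since φ is not injective, we determine |image(φ)|. Computing x^6 mod 35 for each x (by repeated squaring, reducing mod 35 at every step), the values φ(0), φ(1), …, φ(34) are: 0, 1, 29, 29, 1, 15, 1, 14, 29, 1, 15, 1, 29, 29, 21, 15, 1, 29, 29, 1, 15, 21, 29, 29, 1, 15, 1, 29, 14, 1, 15, 1, 29, 29, 1.
The distinct values are {0, 1, 14, 15, 21, 29}; there are 6 of them.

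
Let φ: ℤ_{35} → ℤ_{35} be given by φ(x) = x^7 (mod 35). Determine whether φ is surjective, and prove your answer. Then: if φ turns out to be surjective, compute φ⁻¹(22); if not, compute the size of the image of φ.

8

Computing x^7 mod 35 for each x (by repeated squaring, reducing mod 35 at every step), the values φ(0), φ(1), …, φ(34) are: 0, 1, 23, 17, 4, 5, 6, 28, 22, 9, 10, 11, 33, 27, 14, 15, 16, 3, 32, 19, 20, 21, 8, 2, 24, 25, 26, 13, 7, 29, 30, 31, 18, 12, 34.
Every element of ℤ_{35} appears exactly once in this list, so φ is a bijection, and in particular surjective.
Since φ is surjective, we read off the preimage of 22 from the same table: φ(8) = 22, so φ⁻¹(22) = 8.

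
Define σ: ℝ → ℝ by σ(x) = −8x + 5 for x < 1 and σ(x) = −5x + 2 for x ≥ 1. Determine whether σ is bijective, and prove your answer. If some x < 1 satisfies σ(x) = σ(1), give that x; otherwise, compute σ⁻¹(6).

-1/8

Both pieces are strictly decreasing (slopes −8 and −5), so each is injective on its own interval.
The left piece maps (−∞, 1) onto (−3, ∞); the right piece maps [1, ∞) onto (−∞, −3].
Since −3 = −3, the images partition ℝ: σ is injective and surjective, hence bijective.
Because the two images are disjoint, no x < 1 has σ(x) = σ(1), so we compute σ⁻¹(6): 6 lies in (−3, ∞), so solve −8x + 5 = 6: x = (6 − 5)/(−8) = −1/8.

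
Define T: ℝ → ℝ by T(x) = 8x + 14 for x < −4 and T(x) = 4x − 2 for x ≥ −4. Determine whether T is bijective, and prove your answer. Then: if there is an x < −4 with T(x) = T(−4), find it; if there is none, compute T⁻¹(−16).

Both pieces are strictly increasing (slopes 8 and 4), so each is injective on its own interval.
The left piece maps (−∞, −4) onto (−∞, −18); the right piece maps [−4, ∞) onto [−18, ∞).
Since −18 = −18, the images partition ℝ: T is injective and surjective, hence bijective.
Because the two images are disjoint, no x < −4 has T(x) = T(−4), so we compute T⁻¹(−16): −16 lies in [−18, ∞), so solve 4x − 2 = −16: x = (−16 + 2)/4 = −7/2.

-7/2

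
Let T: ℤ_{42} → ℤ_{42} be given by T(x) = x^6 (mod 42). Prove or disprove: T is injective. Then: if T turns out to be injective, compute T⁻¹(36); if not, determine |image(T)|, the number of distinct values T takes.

T(2): Repeated squaring mod 42: 2^1 ≡ 2, 2^2 ≡ 2² = 4, 2^4 ≡ 4² = 16. Since 6 = 4 + 2, 2^6 ≡ 16·4: 16·4 = 64 ≡ 22. So 2^6 ≡ 22 (mod 42).
T(4): Repeated squaring mod 42: 4^1 ≡ 4, 4^2 ≡ 4² = 16, 4^4 ≡ 16² = 256 ≡ 4. Since 6 = 4 + 2, 4^6 ≡ 4·16: 4·16 = 64 ≡ 22. So 4^6 ≡ 22 (mod 42).
So T(2) = T(4) = 22 while 2 ≠ 4, hence T is not injective.
Since T is not injective, we determine |image(T)|. Computing x^6 mod 42 for each x (by repeated squaring, reducing mod 42 at every step), the values T(0), T(1), …, T(41) are: 0, 1, 22, 15, 22, 1, 36, 7, 22, 15, 22, 1, 36, 1, 28, 15, 22, 1, 36, 1, 22, 21, 22, 1, 36, 1, 22, 15, 28, 1, 36, 1, 22, 15, 22, 7, 36, 1, 22, 15, 22, 1.
The distinct values are {0, 1, 7, 15, 21, 22, 28, 36}; there are 8 of them.

8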